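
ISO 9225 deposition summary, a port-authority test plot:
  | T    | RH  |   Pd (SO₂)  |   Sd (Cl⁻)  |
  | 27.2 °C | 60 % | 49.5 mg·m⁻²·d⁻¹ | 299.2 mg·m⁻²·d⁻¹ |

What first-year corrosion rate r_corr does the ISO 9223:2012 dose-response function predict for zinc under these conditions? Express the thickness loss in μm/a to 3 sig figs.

r_corr = 7.69 μm/a

zinc: f(T) = -0.071·(T−10) [T>10 °C] = -1.2212
  sulphur-dioxide contribution → 0.3346 μm/a
  chloride contribution → 7.36 μm/a
  ⇒ r_corr(zinc) = 7.695 μm/a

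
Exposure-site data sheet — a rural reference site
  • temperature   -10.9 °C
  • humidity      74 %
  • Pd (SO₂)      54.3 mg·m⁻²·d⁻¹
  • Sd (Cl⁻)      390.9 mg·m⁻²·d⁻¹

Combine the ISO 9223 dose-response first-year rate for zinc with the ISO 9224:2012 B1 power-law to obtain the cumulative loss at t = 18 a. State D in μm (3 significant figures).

D(18) = 14.6 μm

zinc: temperature factor f = +0.038·(-20.9) = -0.7942
  SO₂ term: 0.0129·54.3^0.44·exp(0.046·74-0.7942) = 1.017
  Cl⁻ term: 0.0175·390.9^0.57·exp(0.008·74+0.085·-10.9) = 0.376
  r_corr = 1.017 + 0.376 = 1.393 μm/a
ISO 9224: D(t) = r_corr · t^b with b = 0.813 (zinc, B1)
  D(18) = 1.393 × 18^0.813 = 1.393 × 10.48 = 14.61 μm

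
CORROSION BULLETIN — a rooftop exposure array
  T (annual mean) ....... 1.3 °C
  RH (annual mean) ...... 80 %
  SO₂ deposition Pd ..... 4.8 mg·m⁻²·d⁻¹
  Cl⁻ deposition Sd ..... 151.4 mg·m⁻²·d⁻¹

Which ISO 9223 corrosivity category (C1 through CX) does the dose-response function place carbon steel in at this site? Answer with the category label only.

carbon steel: f(T) = +0.150·(T−10) [T≤10 °C] = -1.3050
  sulphur-dioxide contribution → 5.374 μm/a
  chloride contribution → 33.84 μm/a
  total first-year rate 39.21 μm/a
ISO 9223 Table 2 (carbon steel): 25 < 39.2 ≤ 50 μm/a ⇒ C3

C3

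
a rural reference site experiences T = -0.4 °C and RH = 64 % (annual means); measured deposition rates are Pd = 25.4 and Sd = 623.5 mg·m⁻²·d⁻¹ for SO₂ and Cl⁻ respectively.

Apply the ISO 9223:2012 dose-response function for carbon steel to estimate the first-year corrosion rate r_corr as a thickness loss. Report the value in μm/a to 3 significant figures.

r_corr = 52.0 μm/a

carbon steel: f(T) = +0.150·(T−10) [T≤10 °C] = -1.5600
  SO₂ term: 1.77·25.4^0.52·exp(0.02·64-1.5600) = 7.193
  Sd branch = 0.102·Sd^0.62·e^(0.033·RH+0.04·T) = 44.84 μm/a
  sum: 7.193 + 44.84 → r_corr = 52.03 μm/a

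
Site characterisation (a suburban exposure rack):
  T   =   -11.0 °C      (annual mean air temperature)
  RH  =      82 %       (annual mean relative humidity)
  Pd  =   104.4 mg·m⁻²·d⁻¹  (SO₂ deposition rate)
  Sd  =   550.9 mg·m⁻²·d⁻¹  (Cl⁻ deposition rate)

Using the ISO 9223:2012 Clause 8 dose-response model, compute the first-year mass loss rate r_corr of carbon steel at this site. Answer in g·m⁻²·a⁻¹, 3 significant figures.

carbon steel: temperature factor f = +0.150·(-21.0) = -3.1500
  SO₂ term: 1.77·104.4^0.52·exp(0.02·82-3.1500) = 4.384
  Cl⁻ term: 0.102·550.9^0.62·exp(0.033·82+0.04·-11.0) = 49.22
  sum: 4.384 + 49.22 → r_corr = 53.61 μm/a
Convert to mass loss: 53.61 μm/a × 7.85 g/cm³ = 420.8 g·m⁻²·a⁻¹

r_corr = 421 g·m⁻²·a⁻¹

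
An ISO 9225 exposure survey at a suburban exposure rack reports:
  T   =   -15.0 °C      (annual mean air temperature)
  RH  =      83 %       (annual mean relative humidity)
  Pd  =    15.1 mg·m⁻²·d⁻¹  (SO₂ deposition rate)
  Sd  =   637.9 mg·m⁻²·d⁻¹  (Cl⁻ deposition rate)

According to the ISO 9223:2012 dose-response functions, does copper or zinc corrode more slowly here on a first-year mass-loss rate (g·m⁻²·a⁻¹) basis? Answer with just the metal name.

copper: f(T) = +0.126·(T−10) [T≤10 °C] = -3.1500
  sulphur-dioxide contribution → 0.06159 μm/a
  chloride contribution → 0.5578 μm/a
  ⇒ r_corr(copper) = 0.6194 μm/a
  mass loss = 0.6194 μm/a × 8.96 g/cm³ = 5.55 g·m⁻²·a⁻¹
zinc: temperature factor f = +0.038·(-25.0) = -0.9500
  sulphur-dioxide contribution → 0.7497 μm/a
  chloride contribution → 0.377 μm/a
  total first-year rate 1.127 μm/a
  mass loss = 1.127 μm/a × 7.14 g/cm³ = 8.045 g·m⁻²·a⁻¹
Ordering by g·m⁻²·a⁻¹: zinc (8.05) > copper (5.55)

copper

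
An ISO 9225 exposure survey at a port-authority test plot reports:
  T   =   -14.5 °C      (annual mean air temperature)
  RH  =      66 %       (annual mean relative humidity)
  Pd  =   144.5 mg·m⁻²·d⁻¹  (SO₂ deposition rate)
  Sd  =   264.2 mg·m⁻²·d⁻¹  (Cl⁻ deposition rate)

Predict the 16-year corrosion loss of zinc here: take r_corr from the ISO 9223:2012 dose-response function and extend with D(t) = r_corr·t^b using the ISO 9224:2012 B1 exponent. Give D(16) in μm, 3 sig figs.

D(16) = 11.0 μm

zinc: f(T) = +0.038·(T−10) [T≤10 °C] = -0.9310
  sulphur-dioxide contribution → 0.9443 μm/a
  chloride contribution → 0.2078 μm/a
  ⇒ r_corr(zinc) = 1.152 μm/a
ISO 9224: D(t) = r_corr · t^b with b = 0.813 (zinc, B1)
  D(16) = 1.152 × 16^0.813 = 1.152 × 9.527 = 10.98 μm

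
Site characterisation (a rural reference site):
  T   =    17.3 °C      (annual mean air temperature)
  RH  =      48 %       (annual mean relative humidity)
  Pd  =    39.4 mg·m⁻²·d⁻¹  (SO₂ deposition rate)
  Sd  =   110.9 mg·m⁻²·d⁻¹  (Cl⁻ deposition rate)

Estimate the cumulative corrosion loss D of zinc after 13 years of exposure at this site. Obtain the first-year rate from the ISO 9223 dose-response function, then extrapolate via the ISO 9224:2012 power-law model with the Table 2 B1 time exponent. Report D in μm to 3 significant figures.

D(13) = 16.0 μm

zinc: T>10 °C ⇒ hinge -0.071·(17.3−10) = -0.5183
  Pd branch = 0.0129·Pd^0.44·e^(0.046·RH+f) = 0.3519 μm/a
  Sd branch = 0.0175·Sd^0.57·e^(0.008·RH+0.085·T) = 1.637 μm/a
  r_corr = 0.3519 + 1.637 = 1.989 μm/a
ISO 9224: D(t) = r_corr · t^b with b = 0.813 (zinc, B1)
  D(13) = 1.989 × 13^0.813 = 1.989 × 8.047 = 16 μm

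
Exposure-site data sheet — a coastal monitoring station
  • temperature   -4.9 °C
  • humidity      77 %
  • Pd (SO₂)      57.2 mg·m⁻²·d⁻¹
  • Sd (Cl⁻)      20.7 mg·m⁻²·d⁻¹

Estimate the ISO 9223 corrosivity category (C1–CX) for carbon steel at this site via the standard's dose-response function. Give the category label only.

carbon steel: T≤10 °C ⇒ hinge +0.150·(-4.9−10) = -2.2350
  Pd branch = 1.77·Pd^0.52·e^(0.02·RH+f) = 7.244 μm/a
  Sd branch = 0.102·Sd^0.62·e^(0.033·RH+0.04·T) = 6.965 μm/a
  r_corr = 7.244 + 6.965 = 14.21 μm/a
Category bounds: 1.3…25 μm/a bracket r_corr ⇒ C2

C2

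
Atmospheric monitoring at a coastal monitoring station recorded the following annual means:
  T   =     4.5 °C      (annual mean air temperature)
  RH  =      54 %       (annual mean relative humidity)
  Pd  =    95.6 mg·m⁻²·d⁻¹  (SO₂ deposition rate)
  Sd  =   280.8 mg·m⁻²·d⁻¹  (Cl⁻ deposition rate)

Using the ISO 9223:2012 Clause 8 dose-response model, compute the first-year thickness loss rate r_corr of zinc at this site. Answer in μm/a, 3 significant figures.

zinc: T≤10 °C ⇒ hinge +0.038·(4.5−10) = -0.2090
  Pd branch = 0.0129·Pd^0.44·e^(0.046·RH+f) = 0.9333 μm/a
  Sd branch = 0.0175·Sd^0.57·e^(0.008·RH+0.085·T) = 0.9826 μm/a
  sum: 0.9333 + 0.9826 → r_corr = 1.916 μm/a

r_corr = 1.92 μm/a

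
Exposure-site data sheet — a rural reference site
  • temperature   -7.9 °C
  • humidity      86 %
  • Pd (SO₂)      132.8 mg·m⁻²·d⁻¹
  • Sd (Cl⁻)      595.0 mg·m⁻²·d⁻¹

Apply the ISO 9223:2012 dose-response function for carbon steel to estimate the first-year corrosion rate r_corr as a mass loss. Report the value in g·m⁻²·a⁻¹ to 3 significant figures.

r_corr = 591 g·m⁻²·a⁻¹

carbon steel: temperature factor f = +0.150·(-17.9) = -2.6850
  Pd branch = 1.77·Pd^0.52·e^(0.02·RH+f) = 8.569 μm/a
  Cl⁻ term: 0.102·595.0^0.62·exp(0.033·86+0.04·-7.9) = 66.69
  r_corr = 8.569 + 66.69 = 75.26 μm/a
Convert to mass loss: 75.26 μm/a × 7.85 g/cm³ = 590.8 g·m⁻²·a⁻¹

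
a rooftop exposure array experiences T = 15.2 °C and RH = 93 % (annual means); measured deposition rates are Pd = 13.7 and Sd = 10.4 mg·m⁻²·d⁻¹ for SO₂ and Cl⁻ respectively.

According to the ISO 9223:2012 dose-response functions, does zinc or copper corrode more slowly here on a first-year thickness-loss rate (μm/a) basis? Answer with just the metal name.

zinc: f(T) = -0.071·(T−10) [T>10 °C] = -0.3692
  sulphur-dioxide contribution → 2.034 μm/a
  chloride contribution → 0.5093 μm/a
  ⇒ r_corr(zinc) = 2.543 μm/a
copper: temperature factor f = -0.080·(5.2) = -0.4160
  sulphur-dioxide contribution → 1.668 μm/a
  chloride contribution → 1.156 μm/a
  total first-year rate 2.823 μm/a
Ordering by μm/a: copper (2.82) > zinc (2.54)

zinc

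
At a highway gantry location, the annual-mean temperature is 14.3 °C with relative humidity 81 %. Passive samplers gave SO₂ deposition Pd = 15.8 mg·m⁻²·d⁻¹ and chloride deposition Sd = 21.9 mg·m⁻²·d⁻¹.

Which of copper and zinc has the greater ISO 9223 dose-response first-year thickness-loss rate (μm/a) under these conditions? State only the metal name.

zinc

copper: temperature factor f = -0.080·(4.3) = -0.3440
  Pd branch = 0.0053·Pd^0.26·e^(0.059·RH+f) = 0.9163 μm/a
  Sd branch = 0.01025·Sd^0.27·e^(0.036·RH+0.049·T) = 0.8777 μm/a
  sum: 0.9163 + 0.8777 → r_corr = 1.794 μm/a
zinc: T>10 °C ⇒ hinge -0.071·(14.3−10) = -0.3053
  Pd branch = 0.0129·Pd^0.44·e^(0.046·RH+f) = 1.329 μm/a
  Sd branch = 0.0175·Sd^0.57·e^(0.008·RH+0.085·T) = 0.6552 μm/a
  r_corr = 1.329 + 0.6552 = 1.984 μm/a
Ordering by μm/a: zinc (1.98) > copper (1.79)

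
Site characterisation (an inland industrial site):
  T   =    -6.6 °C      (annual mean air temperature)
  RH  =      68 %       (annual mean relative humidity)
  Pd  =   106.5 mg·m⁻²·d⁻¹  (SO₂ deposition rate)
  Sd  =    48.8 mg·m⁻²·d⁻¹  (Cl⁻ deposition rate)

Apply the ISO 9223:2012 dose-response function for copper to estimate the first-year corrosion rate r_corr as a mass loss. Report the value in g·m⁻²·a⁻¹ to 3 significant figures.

r_corr = 3.29 g·m⁻²·a⁻¹

copper: f(T) = +0.126·(T−10) [T≤10 °C] = -2.0916
  SO₂ term: 0.0053·106.5^0.26·exp(0.059·68-2.0916) = 0.1217
  Sd branch = 0.01025·Sd^0.27·e^(0.036·RH+0.049·T) = 0.2451 μm/a
  sum: 0.1217 + 0.2451 → r_corr = 0.3668 μm/a
Convert to mass loss: 0.3668 μm/a × 8.96 g/cm³ = 3.287 g·m⁻²·a⁻¹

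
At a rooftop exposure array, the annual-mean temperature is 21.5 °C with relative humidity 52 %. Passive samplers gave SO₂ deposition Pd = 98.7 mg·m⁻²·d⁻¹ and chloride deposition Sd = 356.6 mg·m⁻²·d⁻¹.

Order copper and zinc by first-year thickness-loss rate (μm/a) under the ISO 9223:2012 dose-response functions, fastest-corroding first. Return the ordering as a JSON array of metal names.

["zinc", "copper"]

copper: T>10 °C ⇒ hinge -0.080·(21.5−10) = -0.9200
  Pd branch = 0.0053·Pd^0.26·e^(0.059·RH+f) = 0.1499 μm/a
  Cl⁻ term: 0.01025·356.6^0.27·exp(0.036·52+0.049·21.5) = 0.934
  sum: 0.1499 + 0.934 → r_corr = 1.084 μm/a
zinc: T>10 °C ⇒ hinge -0.071·(21.5−10) = -0.8165
  SO₂ term: 0.0129·98.7^0.44·exp(0.046·52-0.8165) = 0.4702
  Cl⁻ term: 0.0175·356.6^0.57·exp(0.008·52+0.085·21.5) = 4.7
  sum: 0.4702 + 4.7 → r_corr = 5.17 μm/a
Ordering by μm/a: zinc (5.17) > copper (1.08)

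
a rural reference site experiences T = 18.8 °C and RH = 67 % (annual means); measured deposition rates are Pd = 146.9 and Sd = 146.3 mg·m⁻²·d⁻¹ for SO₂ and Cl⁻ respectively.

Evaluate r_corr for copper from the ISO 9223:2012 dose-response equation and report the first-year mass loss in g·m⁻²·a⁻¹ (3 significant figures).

r_corr = 14.4 g·m⁻²·a⁻¹

copper: f(T) = -0.080·(T−10) [T>10 °C] = -0.7040
  SO₂ term: 0.0053·146.9^0.26·exp(0.059·67-0.7040) = 0.4997
  Cl⁻ term: 0.01025·146.3^0.27·exp(0.036·67+0.049·18.8) = 1.104
  sum: 0.4997 + 1.104 → r_corr = 1.604 μm/a
Convert to mass loss: 1.604 μm/a × 8.96 g/cm³ = 14.37 g·m⁻²·a⁻¹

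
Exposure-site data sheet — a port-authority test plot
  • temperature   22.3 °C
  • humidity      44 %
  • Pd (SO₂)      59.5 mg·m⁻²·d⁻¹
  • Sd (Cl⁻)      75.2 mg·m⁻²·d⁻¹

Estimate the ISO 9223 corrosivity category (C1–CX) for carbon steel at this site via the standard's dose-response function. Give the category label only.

C3

carbon steel: T>10 °C ⇒ hinge -0.054·(22.3−10) = -0.6642
  sulphur-dioxide contribution → 18.38 μm/a
  chloride contribution → 15.48 μm/a
  total first-year rate 33.87 μm/a
Category bounds: 25…50 μm/a bracket r_corr ⇒ C3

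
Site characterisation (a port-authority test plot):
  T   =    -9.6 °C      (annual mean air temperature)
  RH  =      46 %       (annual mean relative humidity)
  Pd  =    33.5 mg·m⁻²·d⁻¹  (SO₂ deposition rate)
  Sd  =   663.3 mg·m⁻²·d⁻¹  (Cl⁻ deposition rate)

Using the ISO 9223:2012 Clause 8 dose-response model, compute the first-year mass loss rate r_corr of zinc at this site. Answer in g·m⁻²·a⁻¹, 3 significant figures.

r_corr = 4.94 g·m⁻²·a⁻¹

zinc: T≤10 °C ⇒ hinge +0.038·(-9.6−10) = -0.7448
  SO₂ term: 0.0129·33.5^0.44·exp(0.046·46-0.7448) = 0.2383
  Cl⁻ term: 0.0175·663.3^0.57·exp(0.008·46+0.085·-9.6) = 0.4538
  sum: 0.2383 + 0.4538 → r_corr = 0.6921 μm/a
Convert to mass loss: 0.6921 μm/a × 7.14 g/cm³ = 4.941 g·m⁻²·a⁻¹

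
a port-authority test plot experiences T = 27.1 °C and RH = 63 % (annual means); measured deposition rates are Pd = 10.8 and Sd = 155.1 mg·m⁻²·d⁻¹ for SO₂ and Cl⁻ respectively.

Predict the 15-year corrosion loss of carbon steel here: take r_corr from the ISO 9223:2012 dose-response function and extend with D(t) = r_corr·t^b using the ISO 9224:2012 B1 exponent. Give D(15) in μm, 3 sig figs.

carbon steel: f(T) = -0.054·(T−10) [T>10 °C] = -0.9234
  sulphur-dioxide contribution → 8.542 μm/a
  chloride contribution → 55.01 μm/a
  total first-year rate 63.55 μm/a
Power-law: D(15) = r_corr · 15^0.523
  D(15) = 63.55 × 15^0.523 = 63.55 × 4.122 = 262 μm

D(15) = 262 μm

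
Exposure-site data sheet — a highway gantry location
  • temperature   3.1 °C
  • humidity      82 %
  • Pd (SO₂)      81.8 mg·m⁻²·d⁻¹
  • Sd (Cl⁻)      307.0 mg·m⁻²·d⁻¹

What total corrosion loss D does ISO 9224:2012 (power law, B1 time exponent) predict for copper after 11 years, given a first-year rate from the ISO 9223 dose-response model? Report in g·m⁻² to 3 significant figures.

D(11) = 86.6 g·m⁻²

copper: temperature factor f = +0.126·(-6.9) = -0.8694
  SO₂ term: 0.0053·81.8^0.26·exp(0.059·82-0.8694) = 0.8813
  Sd branch = 0.01025·Sd^0.27·e^(0.036·RH+0.049·T) = 1.072 μm/a
  r_corr = 0.8813 + 1.072 = 1.953 μm/a
Power-law: D(11) = r_corr · 11^0.667
  D(11) = 1.953 × 11^0.667 = 1.953 × 4.95 = 9.67 μm
  Mass loss = 9.67 μm × 8.96 g/cm³ = 86.64 g·m⁻²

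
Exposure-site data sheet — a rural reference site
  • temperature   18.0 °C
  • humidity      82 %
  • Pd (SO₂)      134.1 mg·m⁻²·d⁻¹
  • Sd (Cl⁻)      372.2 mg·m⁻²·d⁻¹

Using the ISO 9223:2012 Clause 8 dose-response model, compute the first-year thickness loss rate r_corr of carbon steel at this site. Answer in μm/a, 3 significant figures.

r_corr = 199 μm/a

carbon steel: temperature factor f = -0.054·(8.0) = -0.4320
  sulphur-dioxide contribution → 75.66 μm/a
  chloride contribution → 123.1 μm/a
  total first-year rate 198.8 μm/a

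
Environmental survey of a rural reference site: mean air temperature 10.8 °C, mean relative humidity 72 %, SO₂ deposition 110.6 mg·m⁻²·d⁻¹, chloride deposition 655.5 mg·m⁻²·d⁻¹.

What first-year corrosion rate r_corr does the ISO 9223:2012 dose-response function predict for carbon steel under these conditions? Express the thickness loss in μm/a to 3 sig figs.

r_corr = 177 μm/a

carbon steel: f(T) = -0.054·(T−10) [T>10 °C] = -0.0432
  Pd branch = 1.77·Pd^0.52·e^(0.02·RH+f) = 82.67 μm/a
  Sd branch = 0.102·Sd^0.62·e^(0.033·RH+0.04·T) = 94.27 μm/a
  sum: 82.67 + 94.27 → r_corr = 176.9 μm/a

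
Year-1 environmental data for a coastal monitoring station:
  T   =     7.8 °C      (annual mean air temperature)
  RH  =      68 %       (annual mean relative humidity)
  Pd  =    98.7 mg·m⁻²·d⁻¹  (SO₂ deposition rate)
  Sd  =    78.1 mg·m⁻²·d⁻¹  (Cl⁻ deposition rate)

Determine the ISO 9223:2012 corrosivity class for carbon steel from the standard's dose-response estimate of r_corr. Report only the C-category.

C4

carbon steel: f(T) = +0.150·(T−10) [T≤10 °C] = -0.3300
  sulphur-dioxide contribution → 53.99 μm/a
  chloride contribution → 19.59 μm/a
  ⇒ r_corr(carbon steel) = 73.59 μm/a
ISO 9223 Table 2 (carbon steel): 50 < 73.6 ≤ 80 μm/a ⇒ C4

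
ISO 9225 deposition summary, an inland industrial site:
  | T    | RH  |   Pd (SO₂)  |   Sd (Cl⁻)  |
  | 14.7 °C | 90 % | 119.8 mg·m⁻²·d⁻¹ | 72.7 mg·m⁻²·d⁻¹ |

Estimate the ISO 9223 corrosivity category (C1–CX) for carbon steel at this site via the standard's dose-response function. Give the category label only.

C5

carbon steel: f(T) = -0.054·(T−10) [T>10 °C] = -0.2538
  Pd branch = 1.77·Pd^0.52·e^(0.02·RH+f) = 100.1 μm/a
  Sd branch = 0.102·Sd^0.62·e^(0.033·RH+0.04·T) = 51.05 μm/a
  r_corr = 100.1 + 51.05 = 151.1 μm/a
151 μm/a falls in (80, 200] for carbon steel → category C5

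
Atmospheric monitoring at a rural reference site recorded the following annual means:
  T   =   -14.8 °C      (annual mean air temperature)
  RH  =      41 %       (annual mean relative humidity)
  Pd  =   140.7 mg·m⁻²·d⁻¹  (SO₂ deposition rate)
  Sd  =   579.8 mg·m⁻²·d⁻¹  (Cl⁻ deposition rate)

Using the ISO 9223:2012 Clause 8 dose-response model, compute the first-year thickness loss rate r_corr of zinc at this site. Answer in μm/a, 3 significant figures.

zinc: T≤10 °C ⇒ hinge +0.038·(-14.8−10) = -0.9424
  sulphur-dioxide contribution → 0.2922 μm/a
  chloride contribution → 0.2595 μm/a
  ⇒ r_corr(zinc) = 0.5517 μm/a

r_corr = 0.552 μm/a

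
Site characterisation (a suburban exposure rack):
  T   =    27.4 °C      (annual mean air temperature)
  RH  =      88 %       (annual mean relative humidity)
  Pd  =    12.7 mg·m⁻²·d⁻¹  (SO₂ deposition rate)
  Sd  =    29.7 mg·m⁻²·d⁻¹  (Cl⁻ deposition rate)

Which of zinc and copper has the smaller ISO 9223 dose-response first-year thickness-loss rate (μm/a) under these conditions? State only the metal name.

zinc: f(T) = -0.071·(T−10) [T>10 °C] = -1.2354
  Pd branch = 0.0129·Pd^0.44·e^(0.046·RH+f) = 0.6573 μm/a
  Sd branch = 0.0175·Sd^0.57·e^(0.008·RH+0.085·T) = 2.51 μm/a
  sum: 0.6573 + 2.51 → r_corr = 3.168 μm/a
copper: f(T) = -0.080·(T−10) [T>10 °C] = -1.3920
  SO₂ term: 0.0053·12.7^0.26·exp(0.059·88-1.3920) = 0.4588
  Sd branch = 0.01025·Sd^0.27·e^(0.036·RH+0.049·T) = 2.33 μm/a
  r_corr = 0.4588 + 2.33 = 2.788 μm/a
Ordering by μm/a: zinc (3.17) > copper (2.79)

copper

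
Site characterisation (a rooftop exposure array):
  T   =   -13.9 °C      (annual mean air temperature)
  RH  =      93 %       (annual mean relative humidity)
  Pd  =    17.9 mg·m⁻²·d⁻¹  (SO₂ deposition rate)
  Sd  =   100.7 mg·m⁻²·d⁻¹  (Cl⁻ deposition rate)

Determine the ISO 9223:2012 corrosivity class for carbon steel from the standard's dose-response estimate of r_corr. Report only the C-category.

C2

carbon steel: f(T) = +0.150·(T−10) [T≤10 °C] = -3.5850
  sulphur-dioxide contribution → 1.414 μm/a
  chloride contribution → 21.97 μm/a
  ⇒ r_corr(carbon steel) = 23.39 μm/a
Category bounds: 1.3…25 μm/a bracket r_corr ⇒ C2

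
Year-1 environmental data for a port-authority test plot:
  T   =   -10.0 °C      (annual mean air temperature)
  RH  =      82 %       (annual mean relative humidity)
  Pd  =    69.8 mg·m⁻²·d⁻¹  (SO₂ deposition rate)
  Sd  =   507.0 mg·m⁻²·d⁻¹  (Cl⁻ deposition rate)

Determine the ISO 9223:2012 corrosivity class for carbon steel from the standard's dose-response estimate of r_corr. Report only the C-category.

C4

carbon steel: T≤10 °C ⇒ hinge +0.150·(-10.0−10) = -3.0000
  Pd branch = 1.77·Pd^0.52·e^(0.02·RH+f) = 4.132 μm/a
  Sd branch = 0.102·Sd^0.62·e^(0.033·RH+0.04·T) = 48.66 μm/a
  r_corr = 4.132 + 48.66 = 52.79 μm/a
Category bounds: 50…80 μm/a bracket r_corr ⇒ C4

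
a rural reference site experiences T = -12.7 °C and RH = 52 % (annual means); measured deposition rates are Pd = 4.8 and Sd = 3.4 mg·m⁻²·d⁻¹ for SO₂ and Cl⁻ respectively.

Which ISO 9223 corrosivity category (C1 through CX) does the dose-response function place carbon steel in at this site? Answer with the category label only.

C1

carbon steel: T≤10 °C ⇒ hinge +0.150·(-12.7−10) = -3.4050
  Pd branch = 1.77·Pd^0.52·e^(0.02·RH+f) = 0.3759 μm/a
  Cl⁻ term: 0.102·3.4^0.62·exp(0.033·52+0.04·-12.7) = 0.729
  sum: 0.3759 + 0.729 → r_corr = 1.105 μm/a
1.1 μm/a falls in (0, 1.3] for carbon steel → category C1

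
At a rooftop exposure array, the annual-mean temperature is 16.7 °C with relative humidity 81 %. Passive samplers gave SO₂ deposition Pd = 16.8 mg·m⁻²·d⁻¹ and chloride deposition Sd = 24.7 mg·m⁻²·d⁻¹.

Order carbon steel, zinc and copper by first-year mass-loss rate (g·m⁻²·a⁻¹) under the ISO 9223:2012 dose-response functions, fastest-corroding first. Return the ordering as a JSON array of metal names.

["carbon steel", "copper", "zinc"]

carbon steel: T>10 °C ⇒ hinge -0.054·(16.7−10) = -0.3618
  SO₂ term: 1.77·16.8^0.52·exp(0.02·81-0.3618) = 27.01
  Cl⁻ term: 0.102·24.7^0.62·exp(0.033·81+0.04·16.7) = 21.04
  sum: 27.01 + 21.04 → r_corr = 48.05 μm/a
  mass loss = 48.05 μm/a × 7.85 g/cm³ = 377.2 g·m⁻²·a⁻¹
zinc: T>10 °C ⇒ hinge -0.071·(16.7−10) = -0.4757
  SO₂ term: 0.0129·16.8^0.44·exp(0.046·81-0.4757) = 1.152
  Cl⁻ term: 0.0175·24.7^0.57·exp(0.008·81+0.085·16.7) = 0.8606
  r_corr = 1.152 + 0.8606 = 2.012 μm/a
  mass loss = 2.012 μm/a × 7.14 g/cm³ = 14.37 g·m⁻²·a⁻¹
copper: f(T) = -0.080·(T−10) [T>10 °C] = -0.5360
  SO₂ term: 0.0053·16.8^0.26·exp(0.059·81-0.5360) = 0.7684
  Cl⁻ term: 0.01025·24.7^0.27·exp(0.036·81+0.049·16.7) = 1.02
  sum: 0.7684 + 1.02 → r_corr = 1.788 μm/a
  mass loss = 1.788 μm/a × 8.96 g/cm³ = 16.02 g·m⁻²·a⁻¹
Ordering by g·m⁻²·a⁻¹: carbon steel (377) > copper (16) > zinc (14.4)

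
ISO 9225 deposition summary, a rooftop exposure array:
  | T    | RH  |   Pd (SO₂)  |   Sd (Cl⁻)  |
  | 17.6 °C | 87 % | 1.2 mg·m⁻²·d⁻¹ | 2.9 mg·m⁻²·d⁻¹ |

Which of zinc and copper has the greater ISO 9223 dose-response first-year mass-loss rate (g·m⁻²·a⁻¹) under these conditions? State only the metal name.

copper

zinc: T>10 °C ⇒ hinge -0.071·(17.6−10) = -0.5396
  SO₂ term: 0.0129·1.2^0.44·exp(0.046·87-0.5396) = 0.4458
  Sd branch = 0.0175·Sd^0.57·e^(0.008·RH+0.085·T) = 0.2875 μm/a
  r_corr = 0.4458 + 0.2875 = 0.7333 μm/a
  mass loss = 0.7333 μm/a × 7.14 g/cm³ = 5.235 g·m⁻²·a⁻¹
copper: temperature factor f = -0.080·(7.6) = -0.6080
  Pd branch = 0.0053·Pd^0.26·e^(0.059·RH+f) = 0.5129 μm/a
  Cl⁻ term: 0.01025·2.9^0.27·exp(0.036·87+0.049·17.6) = 0.7419
  sum: 0.5129 + 0.7419 → r_corr = 1.255 μm/a
  mass loss = 1.255 μm/a × 8.96 g/cm³ = 11.24 g·m⁻²·a⁻¹
Ordering by g·m⁻²·a⁻¹: copper (11.2) > zinc (5.24)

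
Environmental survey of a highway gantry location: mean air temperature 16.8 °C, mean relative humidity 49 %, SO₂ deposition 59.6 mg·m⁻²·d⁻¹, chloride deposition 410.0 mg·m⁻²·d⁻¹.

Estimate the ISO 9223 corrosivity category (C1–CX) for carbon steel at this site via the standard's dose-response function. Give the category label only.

C4

carbon steel: T>10 °C ⇒ hinge -0.054·(16.8−10) = -0.3672
  SO₂ term: 1.77·59.6^0.52·exp(0.02·49-0.3672) = 27.37
  Cl⁻ term: 0.102·410.0^0.62·exp(0.033·49+0.04·16.8) = 41.94
  sum: 27.37 + 41.94 → r_corr = 69.31 μm/a
ISO 9223 Table 2 (carbon steel): 50 < 69.3 ≤ 80 μm/a ⇒ C4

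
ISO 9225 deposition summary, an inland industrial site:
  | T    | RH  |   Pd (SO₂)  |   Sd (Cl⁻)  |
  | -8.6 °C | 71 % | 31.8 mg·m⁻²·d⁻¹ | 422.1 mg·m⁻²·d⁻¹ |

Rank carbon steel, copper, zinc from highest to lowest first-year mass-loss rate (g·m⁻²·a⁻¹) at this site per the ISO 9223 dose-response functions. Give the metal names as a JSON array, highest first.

["carbon steel", "zinc", "copper"]

carbon steel: temperature factor f = +0.150·(-18.6) = -2.7900
  SO₂ term: 1.77·31.8^0.52·exp(0.02·71-2.7900) = 2.718
  Cl⁻ term: 0.102·422.1^0.62·exp(0.033·71+0.04·-8.6) = 31.95
  r_corr = 2.718 + 31.95 = 34.67 μm/a
  mass loss = 34.67 μm/a × 7.85 g/cm³ = 272.2 g·m⁻²·a⁻¹
copper: T≤10 °C ⇒ hinge +0.126·(-8.6−10) = -2.3436
  Pd branch = 0.0053·Pd^0.26·e^(0.059·RH+f) = 0.08248 μm/a
  Cl⁻ term: 0.01025·422.1^0.27·exp(0.036·71+0.049·-8.6) = 0.4432
  sum: 0.08248 + 0.4432 → r_corr = 0.5257 μm/a
  mass loss = 0.5257 μm/a × 8.96 g/cm³ = 4.71 g·m⁻²·a⁻¹
zinc: T≤10 °C ⇒ hinge +0.038·(-8.6−10) = -0.7068
  SO₂ term: 0.0129·31.8^0.44·exp(0.046·71-0.7068) = 0.764
  Sd branch = 0.0175·Sd^0.57·e^(0.008·RH+0.085·T) = 0.4664 μm/a
  r_corr = 0.764 + 0.4664 = 1.23 μm/a
  mass loss = 1.23 μm/a × 7.14 g/cm³ = 8.785 g·m⁻²·a⁻¹
Ordering by g·m⁻²·a⁻¹: carbon steel (272) > zinc (8.79) > copper (4.71)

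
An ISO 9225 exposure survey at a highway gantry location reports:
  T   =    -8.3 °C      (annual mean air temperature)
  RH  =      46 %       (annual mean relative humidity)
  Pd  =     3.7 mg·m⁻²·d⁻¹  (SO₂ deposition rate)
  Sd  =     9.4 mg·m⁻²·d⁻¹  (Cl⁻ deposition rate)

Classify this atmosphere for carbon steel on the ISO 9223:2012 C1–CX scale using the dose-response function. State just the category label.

carbon steel: temperature factor f = +0.150·(-18.3) = -2.7450
  sulphur-dioxide contribution → 0.5634 μm/a
  chloride contribution → 1.34 μm/a
  ⇒ r_corr(carbon steel) = 1.903 μm/a
ISO 9223 Table 2 (carbon steel): 1.3 < 1.9 ≤ 25 μm/a ⇒ C2

C2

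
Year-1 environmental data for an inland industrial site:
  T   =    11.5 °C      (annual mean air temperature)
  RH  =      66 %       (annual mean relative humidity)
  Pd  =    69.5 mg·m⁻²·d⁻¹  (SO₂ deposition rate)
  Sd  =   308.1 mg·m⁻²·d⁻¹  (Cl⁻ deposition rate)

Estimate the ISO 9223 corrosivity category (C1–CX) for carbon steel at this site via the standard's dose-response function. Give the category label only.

C5

carbon steel: temperature factor f = -0.054·(1.5) = -0.0810
  Pd branch = 1.77·Pd^0.52·e^(0.02·RH+f) = 55.45 μm/a
  Cl⁻ term: 0.102·308.1^0.62·exp(0.033·66+0.04·11.5) = 49.8
  sum: 55.45 + 49.8 → r_corr = 105.3 μm/a
105 μm/a falls in (80, 200] for carbon steel → category C5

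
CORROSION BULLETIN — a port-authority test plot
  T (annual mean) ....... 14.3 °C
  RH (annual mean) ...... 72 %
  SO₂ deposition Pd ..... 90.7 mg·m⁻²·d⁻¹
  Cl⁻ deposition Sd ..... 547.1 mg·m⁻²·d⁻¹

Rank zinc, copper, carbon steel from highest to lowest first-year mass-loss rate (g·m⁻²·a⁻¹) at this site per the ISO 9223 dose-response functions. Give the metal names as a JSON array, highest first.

["carbon steel", "zinc", "copper"]

zinc: f(T) = -0.071·(T−10) [T>10 °C] = -0.3053
  sulphur-dioxide contribution → 1.896 μm/a
  chloride contribution → 3.817 μm/a
  total first-year rate 5.713 μm/a
  mass loss = 5.713 μm/a × 7.14 g/cm³ = 40.79 g·m⁻²·a⁻¹
copper: temperature factor f = -0.080·(4.3) = -0.3440
  sulphur-dioxide contribution → 0.8487 μm/a
  chloride contribution → 1.514 μm/a
  ⇒ r_corr(copper) = 2.362 μm/a
  mass loss = 2.362 μm/a × 8.96 g/cm³ = 21.17 g·m⁻²·a⁻¹
carbon steel: T>10 °C ⇒ hinge -0.054·(14.3−10) = -0.2322
  sulphur-dioxide contribution → 61.73 μm/a
  chloride contribution → 96.94 μm/a
  total first-year rate 158.7 μm/a
  mass loss = 158.7 μm/a × 7.85 g/cm³ = 1246 g·m⁻²·a⁻¹
Ordering by g·m⁻²·a⁻¹: carbon steel (1250) > zinc (40.8) > copper (21.2)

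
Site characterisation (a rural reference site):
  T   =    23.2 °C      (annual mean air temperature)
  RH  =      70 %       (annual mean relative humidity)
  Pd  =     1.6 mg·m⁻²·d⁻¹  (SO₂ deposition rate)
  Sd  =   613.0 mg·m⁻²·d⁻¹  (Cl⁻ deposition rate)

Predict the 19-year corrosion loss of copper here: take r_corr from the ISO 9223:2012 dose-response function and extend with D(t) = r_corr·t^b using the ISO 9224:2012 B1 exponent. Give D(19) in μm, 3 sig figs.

D(19) = 16.9 μm

copper: T>10 °C ⇒ hinge -0.080·(23.2−10) = -1.0560
  SO₂ term: 0.0053·1.6^0.26·exp(0.059·70-1.0560) = 0.1295
  Sd branch = 0.01025·Sd^0.27·e^(0.036·RH+0.049·T) = 2.246 μm/a
  r_corr = 0.1295 + 2.246 = 2.376 μm/a
Long-term exponent b (ISO 9224 Table 2, B1) = 0.667
  D(19) = 2.376 × 19^0.667 = 2.376 × 7.127 = 16.93 μm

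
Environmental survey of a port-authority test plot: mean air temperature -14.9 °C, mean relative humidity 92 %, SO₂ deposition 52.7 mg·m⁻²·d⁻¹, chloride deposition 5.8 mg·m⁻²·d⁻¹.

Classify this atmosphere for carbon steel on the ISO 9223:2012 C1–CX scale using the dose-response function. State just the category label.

carbon steel: f(T) = +0.150·(T−10) [T≤10 °C] = -3.7350
  SO₂ term: 1.77·52.7^0.52·exp(0.02·92-3.7350) = 2.091
  Cl⁻ term: 0.102·5.8^0.62·exp(0.033·92+0.04·-14.9) = 3.48
  sum: 2.091 + 3.48 → r_corr = 5.571 μm/a
ISO 9223 Table 2 (carbon steel): 1.3 < 5.57 ≤ 25 μm/a ⇒ C2

C2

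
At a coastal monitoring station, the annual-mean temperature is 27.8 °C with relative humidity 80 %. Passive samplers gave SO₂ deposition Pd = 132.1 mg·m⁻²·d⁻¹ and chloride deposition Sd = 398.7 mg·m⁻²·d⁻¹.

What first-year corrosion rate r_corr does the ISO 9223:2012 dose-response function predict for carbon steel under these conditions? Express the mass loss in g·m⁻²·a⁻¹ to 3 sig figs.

carbon steel: T>10 °C ⇒ hinge -0.054·(27.8−10) = -0.9612
  sulphur-dioxide contribution → 42.49 μm/a
  chloride contribution → 178 μm/a
  ⇒ r_corr(carbon steel) = 220.5 μm/a
Convert to mass loss: 220.5 μm/a × 7.85 g/cm³ = 1731 g·m⁻²·a⁻¹

r_corr = 1.73e+03 g·m⁻²·a⁻¹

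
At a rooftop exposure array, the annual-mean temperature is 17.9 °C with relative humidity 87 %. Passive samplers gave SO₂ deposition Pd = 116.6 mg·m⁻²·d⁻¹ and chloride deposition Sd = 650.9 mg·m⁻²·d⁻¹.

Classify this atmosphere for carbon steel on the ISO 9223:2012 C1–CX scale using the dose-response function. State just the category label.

carbon steel: T>10 °C ⇒ hinge -0.054·(17.9−10) = -0.4266
  Pd branch = 1.77·Pd^0.52·e^(0.02·RH+f) = 78.17 μm/a
  Sd branch = 0.102·Sd^0.62·e^(0.033·RH+0.04·T) = 204.5 μm/a
  r_corr = 78.17 + 204.5 = 282.7 μm/a
283 μm/a falls in (200, 700] for carbon steel → category CX

CX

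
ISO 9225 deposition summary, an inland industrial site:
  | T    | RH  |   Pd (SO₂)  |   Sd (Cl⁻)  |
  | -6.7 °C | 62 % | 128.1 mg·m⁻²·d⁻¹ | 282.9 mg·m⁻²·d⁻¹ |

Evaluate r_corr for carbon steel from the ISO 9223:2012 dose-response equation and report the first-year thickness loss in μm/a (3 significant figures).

r_corr = 26.2 μm/a

carbon steel: T≤10 °C ⇒ hinge +0.150·(-6.7−10) = -2.5050
  Pd branch = 1.77·Pd^0.52·e^(0.02·RH+f) = 6.23 μm/a
  Cl⁻ term: 0.102·282.9^0.62·exp(0.033·62+0.04·-6.7) = 19.99
  sum: 6.23 + 19.99 → r_corr = 26.22 μm/a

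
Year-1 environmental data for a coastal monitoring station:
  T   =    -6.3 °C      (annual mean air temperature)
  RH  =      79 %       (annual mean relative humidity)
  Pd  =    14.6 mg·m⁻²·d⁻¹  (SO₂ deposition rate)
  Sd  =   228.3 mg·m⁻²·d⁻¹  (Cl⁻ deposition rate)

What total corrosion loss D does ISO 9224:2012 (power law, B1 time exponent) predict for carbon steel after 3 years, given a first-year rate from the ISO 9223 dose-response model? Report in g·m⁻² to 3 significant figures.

D(3) = 476 g·m⁻²

carbon steel: temperature factor f = +0.150·(-16.3) = -2.4450
  SO₂ term: 1.77·14.6^0.52·exp(0.02·79-2.4450) = 3.004
  Sd branch = 0.102·Sd^0.62·e^(0.033·RH+0.04·T) = 31.16 μm/a
  sum: 3.004 + 31.16 → r_corr = 34.17 μm/a
Power-law: D(3) = r_corr · 3^0.523
  D(3) = 34.17 × 3^0.523 = 34.17 × 1.776 = 60.69 μm
  Mass loss = 60.69 μm × 7.85 g/cm³ = 476.4 g·m⁻²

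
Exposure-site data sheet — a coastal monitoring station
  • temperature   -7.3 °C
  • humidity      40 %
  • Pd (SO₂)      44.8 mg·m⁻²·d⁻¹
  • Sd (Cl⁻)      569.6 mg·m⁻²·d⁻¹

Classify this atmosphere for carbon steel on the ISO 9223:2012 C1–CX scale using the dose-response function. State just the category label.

carbon steel: temperature factor f = +0.150·(-17.3) = -2.5950
  Pd branch = 1.77·Pd^0.52·e^(0.02·RH+f) = 2.124 μm/a
  Sd branch = 0.102·Sd^0.62·e^(0.033·RH+0.04·T) = 14.57 μm/a
  r_corr = 2.124 + 14.57 = 16.7 μm/a
16.7 μm/a falls in (1.3, 25] for carbon steel → category C2

C2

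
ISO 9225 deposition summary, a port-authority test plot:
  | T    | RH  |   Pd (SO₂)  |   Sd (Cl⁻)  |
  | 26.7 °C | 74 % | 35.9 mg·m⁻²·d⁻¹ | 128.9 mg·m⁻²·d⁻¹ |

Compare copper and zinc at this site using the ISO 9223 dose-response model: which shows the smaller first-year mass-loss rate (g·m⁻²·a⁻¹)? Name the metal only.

copper: f(T) = -0.080·(T−10) [T>10 °C] = -1.3360
  SO₂ term: 0.0053·35.9^0.26·exp(0.059·74-1.3360) = 0.2783
  Sd branch = 0.01025·Sd^0.27·e^(0.036·RH+0.049·T) = 2.021 μm/a
  r_corr = 0.2783 + 2.021 = 2.3 μm/a
  mass loss = 2.3 μm/a × 8.96 g/cm³ = 20.6 g·m⁻²·a⁻¹
zinc: T>10 °C ⇒ hinge -0.071·(26.7−10) = -1.1857
  Pd branch = 0.0129·Pd^0.44·e^(0.046·RH+f) = 0.5731 μm/a
  Cl⁻ term: 0.0175·128.9^0.57·exp(0.008·74+0.085·26.7) = 4.882
  r_corr = 0.5731 + 4.882 = 5.455 μm/a
  mass loss = 5.455 μm/a × 7.14 g/cm³ = 38.95 g·m⁻²·a⁻¹
Ordering by g·m⁻²·a⁻¹: zinc (39) > copper (20.6)

copper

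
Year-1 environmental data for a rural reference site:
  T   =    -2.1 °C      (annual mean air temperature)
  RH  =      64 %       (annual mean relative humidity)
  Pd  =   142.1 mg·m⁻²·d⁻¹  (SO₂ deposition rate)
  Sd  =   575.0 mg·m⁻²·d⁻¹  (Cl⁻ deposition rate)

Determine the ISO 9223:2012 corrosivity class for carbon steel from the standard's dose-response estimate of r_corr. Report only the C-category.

carbon steel: T≤10 °C ⇒ hinge +0.150·(-2.1−10) = -1.8150
  sulphur-dioxide contribution → 13.65 μm/a
  chloride contribution → 39.84 μm/a
  ⇒ r_corr(carbon steel) = 53.49 μm/a
53.5 μm/a falls in (50, 80] for carbon steel → category C4

C4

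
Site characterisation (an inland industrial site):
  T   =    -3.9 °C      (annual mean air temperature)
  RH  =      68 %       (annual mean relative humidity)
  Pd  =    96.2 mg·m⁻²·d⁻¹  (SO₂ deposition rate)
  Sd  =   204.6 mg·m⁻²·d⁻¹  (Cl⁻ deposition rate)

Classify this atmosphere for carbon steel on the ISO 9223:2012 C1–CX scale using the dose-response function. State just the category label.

carbon steel: f(T) = +0.150·(T−10) [T≤10 °C] = -2.0850
  sulphur-dioxide contribution → 9.212 μm/a
  chloride contribution → 22.29 μm/a
  ⇒ r_corr(carbon steel) = 31.51 μm/a
ISO 9223 Table 2 (carbon steel): 25 < 31.5 ≤ 50 μm/a ⇒ C3

C3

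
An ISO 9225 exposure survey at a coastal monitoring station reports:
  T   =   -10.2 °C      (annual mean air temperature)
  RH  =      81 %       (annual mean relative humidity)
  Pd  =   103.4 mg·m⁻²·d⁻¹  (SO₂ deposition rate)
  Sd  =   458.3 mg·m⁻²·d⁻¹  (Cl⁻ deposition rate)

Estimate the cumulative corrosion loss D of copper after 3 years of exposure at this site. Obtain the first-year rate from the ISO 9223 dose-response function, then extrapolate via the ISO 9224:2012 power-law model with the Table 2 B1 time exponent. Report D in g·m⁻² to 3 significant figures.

copper: temperature factor f = +0.126·(-20.2) = -2.5452
  Pd branch = 0.0053·Pd^0.26·e^(0.059·RH+f) = 0.1653 μm/a
  Sd branch = 0.01025·Sd^0.27·e^(0.036·RH+0.049·T) = 0.6006 μm/a
  r_corr = 0.1653 + 0.6006 = 0.7659 μm/a
Long-term exponent b (ISO 9224 Table 2, B1) = 0.667
  D(3) = 0.7659 × 3^0.667 = 0.7659 × 2.081 = 1.594 μm
  Mass loss = 1.594 μm × 8.96 g/cm³ = 14.28 g·m⁻²

D(3) = 14.3 g·m⁻²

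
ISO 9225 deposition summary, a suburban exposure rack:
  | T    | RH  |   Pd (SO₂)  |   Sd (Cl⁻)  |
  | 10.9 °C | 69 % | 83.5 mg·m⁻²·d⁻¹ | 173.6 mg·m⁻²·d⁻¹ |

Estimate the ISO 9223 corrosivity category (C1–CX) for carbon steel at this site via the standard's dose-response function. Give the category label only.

carbon steel: T>10 °C ⇒ hinge -0.054·(10.9−10) = -0.0486
  sulphur-dioxide contribution → 66.91 μm/a
  chloride contribution → 37.62 μm/a
  total first-year rate 104.5 μm/a
ISO 9223 Table 2 (carbon steel): 80 < 105 ≤ 200 μm/a ⇒ C5

C5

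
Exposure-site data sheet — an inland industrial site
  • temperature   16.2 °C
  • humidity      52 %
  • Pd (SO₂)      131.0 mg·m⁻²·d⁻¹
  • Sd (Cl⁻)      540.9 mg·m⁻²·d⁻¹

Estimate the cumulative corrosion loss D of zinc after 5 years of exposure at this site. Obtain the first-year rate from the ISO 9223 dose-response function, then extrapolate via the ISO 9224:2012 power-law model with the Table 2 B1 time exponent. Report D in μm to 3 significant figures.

zinc: temperature factor f = -0.071·(6.2) = -0.4402
  Pd branch = 0.0129·Pd^0.44·e^(0.046·RH+f) = 0.776 μm/a
  Sd branch = 0.0175·Sd^0.57·e^(0.008·RH+0.085·T) = 3.798 μm/a
  r_corr = 0.776 + 3.798 = 4.574 μm/a
Power-law: D(5) = r_corr · 5^0.813
  D(5) = 4.574 × 5^0.813 = 4.574 × 3.701 = 16.93 μm

D(5) = 16.9 μm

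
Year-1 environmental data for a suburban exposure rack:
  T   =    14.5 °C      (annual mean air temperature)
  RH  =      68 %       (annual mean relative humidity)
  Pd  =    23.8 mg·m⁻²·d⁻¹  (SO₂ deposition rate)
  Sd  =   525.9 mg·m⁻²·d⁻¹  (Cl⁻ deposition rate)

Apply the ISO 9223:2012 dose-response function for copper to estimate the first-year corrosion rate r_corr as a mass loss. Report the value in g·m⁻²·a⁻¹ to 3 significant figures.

r_corr = 15.9 g·m⁻²·a⁻¹

copper: temperature factor f = -0.080·(4.5) = -0.3600
  Pd branch = 0.0053·Pd^0.26·e^(0.059·RH+f) = 0.4658 μm/a
  Cl⁻ term: 0.01025·525.9^0.27·exp(0.036·68+0.049·14.5) = 1.309
  r_corr = 0.4658 + 1.309 = 1.775 μm/a
Convert to mass loss: 1.775 μm/a × 8.96 g/cm³ = 15.91 g·m⁻²·a⁻¹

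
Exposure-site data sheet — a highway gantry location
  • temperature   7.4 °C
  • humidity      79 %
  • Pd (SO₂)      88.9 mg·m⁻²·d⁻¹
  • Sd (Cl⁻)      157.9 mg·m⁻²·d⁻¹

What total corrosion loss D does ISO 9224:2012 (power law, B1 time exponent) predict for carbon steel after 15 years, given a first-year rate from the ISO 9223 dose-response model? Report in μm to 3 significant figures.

carbon steel: T≤10 °C ⇒ hinge +0.150·(7.4−10) = -0.3900
  SO₂ term: 1.77·88.9^0.52·exp(0.02·79-0.3900) = 60.01
  Sd branch = 0.102·Sd^0.62·e^(0.033·RH+0.04·T) = 42.89 μm/a
  r_corr = 60.01 + 42.89 = 102.9 μm/a
ISO 9224: D(t) = r_corr · t^b with b = 0.523 (carbon steel, B1)
  D(15) = 102.9 × 15^0.523 = 102.9 × 4.122 = 424.1 μm

D(15) = 424 μm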